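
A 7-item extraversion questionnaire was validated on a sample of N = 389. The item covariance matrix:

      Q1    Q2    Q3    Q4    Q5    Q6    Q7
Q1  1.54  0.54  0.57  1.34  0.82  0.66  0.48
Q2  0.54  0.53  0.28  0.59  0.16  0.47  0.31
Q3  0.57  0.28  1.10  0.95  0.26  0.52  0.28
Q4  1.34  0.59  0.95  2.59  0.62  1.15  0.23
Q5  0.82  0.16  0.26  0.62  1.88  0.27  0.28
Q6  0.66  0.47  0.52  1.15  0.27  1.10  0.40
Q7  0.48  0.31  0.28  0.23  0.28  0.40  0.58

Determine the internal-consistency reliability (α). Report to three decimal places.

Σσ²ᵢ = 1.54 + 0.53 + 1.10 + 2.59 + 1.88 + 1.10 + 0.58 = 9.32
Sum of off-diagonal covariances = 11.18
σ²_total = 9.32 + 2 × 11.18 = 31.68
α = (k/(k−1))·(1 − Σσ²ᵢ/σ²_total) = (7/6)·(1 − 9.32/31.68) = 0.823

α = 0.823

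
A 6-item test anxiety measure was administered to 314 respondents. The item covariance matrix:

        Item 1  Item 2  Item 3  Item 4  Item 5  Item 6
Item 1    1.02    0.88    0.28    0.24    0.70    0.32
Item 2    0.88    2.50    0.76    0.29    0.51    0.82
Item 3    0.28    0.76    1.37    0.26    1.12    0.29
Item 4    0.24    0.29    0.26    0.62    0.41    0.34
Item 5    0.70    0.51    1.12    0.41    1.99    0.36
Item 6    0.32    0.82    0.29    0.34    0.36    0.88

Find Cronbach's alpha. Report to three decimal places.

α = 0.773

ΣVar(i) = 1.02 + 2.50 + 1.37 + 0.62 + 1.99 + 0.88 = 8.38
Σ_{i<j} σ_ij = 7.58
σ²_T = 8.38 + 2 × 7.58 = 23.54
α = (k/(k−1))·(1 − ΣVar(i)/σ²_T) = (6/5)·(1 − 8.38/23.54) = 0.773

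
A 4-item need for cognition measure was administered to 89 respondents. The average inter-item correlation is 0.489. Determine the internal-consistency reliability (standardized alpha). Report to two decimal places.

Standardized α = k·r̄ / (1 + (k−1)·r̄) = 4 × 0.489 / (1 + 3 × 0.489)
  = 1.9560 / 2.4670 = 0.79

standardized alpha = 0.79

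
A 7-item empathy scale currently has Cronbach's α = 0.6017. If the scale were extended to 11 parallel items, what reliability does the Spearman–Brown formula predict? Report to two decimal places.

predicted reliability = 0.70

Length factor m = 11/7 = 1.5714
α' = m·α / (1 + (m−1)·α)
   = 11/7 × 0.6017 / (1 + (11/7 − 1) × 0.6017)
   = 0.9455 / 1.3438 = 0.70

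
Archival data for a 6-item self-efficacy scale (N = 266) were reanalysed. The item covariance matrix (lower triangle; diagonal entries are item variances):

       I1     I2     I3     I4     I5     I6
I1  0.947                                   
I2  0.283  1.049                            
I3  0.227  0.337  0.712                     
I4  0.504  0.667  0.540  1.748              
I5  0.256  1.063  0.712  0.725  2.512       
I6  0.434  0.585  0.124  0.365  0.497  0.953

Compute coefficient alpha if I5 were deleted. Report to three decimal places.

Remaining items: I1, I2, I3, I4, I6 (k = 5).
ΣVar(i) = 0.947 + 1.049 + 0.712 + 1.748 + 0.953 = 5.409
σ²_T = 5.409 + 2 × 4.066 = 13.541
α (item deleted) = (5/4)·(1 − 5.409/13.541) = 0.751

coefficient alpha = 0.751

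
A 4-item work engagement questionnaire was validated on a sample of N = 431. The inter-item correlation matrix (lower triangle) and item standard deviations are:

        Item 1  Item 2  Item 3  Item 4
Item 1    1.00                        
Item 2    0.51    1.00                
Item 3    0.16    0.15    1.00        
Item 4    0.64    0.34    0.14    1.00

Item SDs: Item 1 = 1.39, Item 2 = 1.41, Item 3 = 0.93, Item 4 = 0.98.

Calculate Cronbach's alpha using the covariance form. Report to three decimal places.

Cronbach's alpha = 0.667

Σσ²ᵢ = 1.39² + 1.41² + 0.93² + 0.98² = 5.7455
Covariances σ_ij = r_ij · s_i · s_j:
  σ(Item 1,Item 2) = 0.51 × 1.39 × 1.41 = 0.9995
  σ(Item 1,Item 3) = 0.16 × 1.39 × 0.93 = 0.2068
  σ(Item 1,Item 4) = 0.64 × 1.39 × 0.98 = 0.8718
  σ(Item 2,Item 3) = 0.15 × 1.41 × 0.93 = 0.1967
  σ(Item 2,Item 4) = 0.34 × 1.41 × 0.98 = 0.4698
  σ(Item 3,Item 4) = 0.14 × 0.93 × 0.98 = 0.1276
σ²_T = Σσ²ᵢ + 2·Σσ_ij = 5.7455 + 2 × 2.8722 = 11.4899
α = (4/3)·(1 − 5.7455/11.4899) = 0.667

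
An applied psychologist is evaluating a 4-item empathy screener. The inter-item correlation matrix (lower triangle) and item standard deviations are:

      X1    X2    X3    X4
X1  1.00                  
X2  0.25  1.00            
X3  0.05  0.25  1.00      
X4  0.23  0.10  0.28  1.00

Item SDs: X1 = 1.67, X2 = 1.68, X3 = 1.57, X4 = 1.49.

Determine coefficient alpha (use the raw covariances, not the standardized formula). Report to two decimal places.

Σσ²ᵢ = 1.67² + 1.68² + 1.57² + 1.49² = 10.2963
Covariances σ_ij = r_ij · s_i · s_j:
  σ(X1,X2) = 0.25 × 1.67 × 1.68 = 0.7014
  σ(X1,X3) = 0.05 × 1.67 × 1.57 = 0.1311
  σ(X1,X4) = 0.23 × 1.67 × 1.49 = 0.5723
  σ(X2,X3) = 0.25 × 1.68 × 1.57 = 0.6594
  σ(X2,X4) = 0.10 × 1.68 × 1.49 = 0.2503
  σ(X3,X4) = 0.28 × 1.57 × 1.49 = 0.6550
σ²_T = Σσ²ᵢ + 2·Σσ_ij = 10.2963 + 2 × 2.9695 = 16.2353
α = (4/3)·(1 − 10.2963/16.2353) = 0.49

α = 0.49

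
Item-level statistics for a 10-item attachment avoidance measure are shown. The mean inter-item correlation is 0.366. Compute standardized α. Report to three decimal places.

Standardized α = k·r̄ / (1 + (k−1)·r̄) = 10 × 0.366 / (1 + 9 × 0.366)
  = 3.6600 / 4.2940 = 0.852

standardized α = 0.852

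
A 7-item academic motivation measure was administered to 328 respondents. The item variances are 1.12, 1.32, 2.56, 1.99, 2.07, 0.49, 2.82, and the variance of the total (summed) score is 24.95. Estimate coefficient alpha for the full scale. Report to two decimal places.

α = 0.59

sum of item variances = 1.12 + 1.32 + 2.56 + 1.99 + 2.07 + 0.49 + 2.82 = 12.37
α = (k/(k−1))·(1 − sum of item variances/σ²_T) = (7/6)·(1 − 12.37/24.95) = 0.59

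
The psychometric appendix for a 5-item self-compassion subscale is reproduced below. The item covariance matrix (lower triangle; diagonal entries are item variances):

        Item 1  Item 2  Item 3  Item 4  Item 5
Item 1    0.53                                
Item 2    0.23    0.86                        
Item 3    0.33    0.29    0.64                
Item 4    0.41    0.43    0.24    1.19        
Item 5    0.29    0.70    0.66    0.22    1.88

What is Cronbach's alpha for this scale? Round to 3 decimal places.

Σσᵢ² = 0.53 + 0.86 + 0.64 + 1.19 + 1.88 = 5.10
Sum of off-diagonal covariances = 3.80
Var(T) = 5.10 + 2 × 3.80 = 12.70
α = (k/(k−1))·(1 − Σσᵢ²/Var(T)) = (5/4)·(1 − 5.10/12.70) = 0.748

α = 0.748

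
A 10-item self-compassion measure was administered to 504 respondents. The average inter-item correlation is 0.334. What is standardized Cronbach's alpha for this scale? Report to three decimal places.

Standardized α = k·r̄ / (1 + (k−1)·r̄) = 10 × 0.334 / (1 + 9 × 0.334)
  = 3.3400 / 4.0060 = 0.834

α = 0.834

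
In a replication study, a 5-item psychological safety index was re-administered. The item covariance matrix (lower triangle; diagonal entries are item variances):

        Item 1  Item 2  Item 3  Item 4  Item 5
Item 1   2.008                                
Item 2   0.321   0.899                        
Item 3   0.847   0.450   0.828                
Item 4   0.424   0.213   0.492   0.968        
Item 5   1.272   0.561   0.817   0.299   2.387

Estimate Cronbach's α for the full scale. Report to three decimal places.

Σσᵢ² = 2.008 + 0.899 + 0.828 + 0.968 + 2.387 = 7.090
Sum of off-diagonal covariances = 5.696
σ²_total = 7.090 + 2 × 5.696 = 18.482
α = (k/(k−1))·(1 − Σσᵢ²/σ²_total) = (5/4)·(1 − 7.090/18.482) = 0.770

Cronbach's α = 0.770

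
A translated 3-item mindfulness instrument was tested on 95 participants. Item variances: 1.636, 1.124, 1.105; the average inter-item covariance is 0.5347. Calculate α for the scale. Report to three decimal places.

α = 0.680

ΣVar(i) = 1.636 + 1.124 + 1.105 = 3.865
Sum of the 3 distinct covariances = 3 × 0.5347 = 1.6041
σ²_T = ΣVar(i) + 2·Σcov = 3.865 + 2 × 1.6041 = 7.0732
α = (3/2)·(1 − 3.865/7.0732) = 0.680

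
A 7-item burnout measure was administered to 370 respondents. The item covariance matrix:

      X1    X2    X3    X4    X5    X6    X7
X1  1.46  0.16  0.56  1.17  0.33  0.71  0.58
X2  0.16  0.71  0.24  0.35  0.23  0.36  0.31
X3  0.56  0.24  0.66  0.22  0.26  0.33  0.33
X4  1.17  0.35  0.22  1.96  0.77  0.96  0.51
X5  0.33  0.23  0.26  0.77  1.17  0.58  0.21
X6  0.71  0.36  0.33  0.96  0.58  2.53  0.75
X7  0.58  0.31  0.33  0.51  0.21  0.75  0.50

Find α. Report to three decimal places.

α = 0.803

Σσ²ᵢ = 1.46 + 0.71 + 0.66 + 1.96 + 1.17 + 2.53 + 0.50 = 8.99
Sum of the distinct covariances = 9.92
Var(T) = 8.99 + 2 × 9.92 = 28.83
α = (k/(k−1))·(1 − Σσ²ᵢ/Var(T)) = (7/6)·(1 − 8.99/28.83) = 0.803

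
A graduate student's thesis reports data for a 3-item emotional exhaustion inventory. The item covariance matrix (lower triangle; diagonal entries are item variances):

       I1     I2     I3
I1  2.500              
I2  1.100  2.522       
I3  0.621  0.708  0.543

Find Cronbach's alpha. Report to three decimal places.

Cronbach's alpha = 0.699

Σσ²ᵢ = 2.500 + 2.522 + 0.543 = 5.565
Σ_{i<j} σ_ij = 2.429
σ²_total = 5.565 + 2 × 2.429 = 10.423
α = (k/(k−1))·(1 − Σσ²ᵢ/σ²_total) = (3/2)·(1 − 5.565/10.423) = 0.699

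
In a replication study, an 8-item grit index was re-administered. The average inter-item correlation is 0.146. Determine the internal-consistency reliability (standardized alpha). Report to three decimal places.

Standardized α = k·r̄ / (1 + (k−1)·r̄) = 8 × 0.146 / (1 + 7 × 0.146)
  = 1.1680 / 2.0220 = 0.578

standardized alpha = 0.578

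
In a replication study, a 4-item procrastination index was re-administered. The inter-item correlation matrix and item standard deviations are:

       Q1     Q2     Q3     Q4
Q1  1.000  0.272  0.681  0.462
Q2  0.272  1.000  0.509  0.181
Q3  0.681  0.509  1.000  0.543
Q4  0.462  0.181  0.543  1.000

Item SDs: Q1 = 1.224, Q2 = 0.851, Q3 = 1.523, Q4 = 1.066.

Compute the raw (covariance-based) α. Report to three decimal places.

Σσ²ᵢ = 1.224² + 0.851² + 1.523² + 1.066² = 5.6783
Covariances σ_ij = r_ij · s_i · s_j:
  σ(Q1,Q2) = 0.272 × 1.224 × 0.851 = 0.2833
  σ(Q1,Q3) = 0.681 × 1.224 × 1.523 = 1.2695
  σ(Q1,Q4) = 0.462 × 1.224 × 1.066 = 0.6028
  σ(Q2,Q3) = 0.509 × 0.851 × 1.523 = 0.6597
  σ(Q2,Q4) = 0.181 × 0.851 × 1.066 = 0.1642
  σ(Q3,Q4) = 0.543 × 1.523 × 1.066 = 0.8816
σ²_T = Σσ²ᵢ + 2·Σσ_ij = 5.6783 + 2 × 3.8611 = 13.4005
α = (4/3)·(1 − 5.6783/13.4005) = 0.768

α = 0.768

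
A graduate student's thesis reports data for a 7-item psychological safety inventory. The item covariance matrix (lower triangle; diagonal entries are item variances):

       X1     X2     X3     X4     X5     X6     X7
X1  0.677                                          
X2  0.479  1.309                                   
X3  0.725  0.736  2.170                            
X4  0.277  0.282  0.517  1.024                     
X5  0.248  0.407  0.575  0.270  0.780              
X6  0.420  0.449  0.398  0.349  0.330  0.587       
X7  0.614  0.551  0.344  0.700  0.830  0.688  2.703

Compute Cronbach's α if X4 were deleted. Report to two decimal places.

Remaining items: X1, X2, X3, X5, X6, X7 (k = 6).
ΣVar(i) = 0.677 + 1.309 + 2.170 + 0.780 + 0.587 + 2.703 = 8.226
Var(T) = 8.226 + 2 × 7.794 = 23.814
α (item deleted) = (6/5)·(1 − 8.226/23.814) = 0.79

α = 0.79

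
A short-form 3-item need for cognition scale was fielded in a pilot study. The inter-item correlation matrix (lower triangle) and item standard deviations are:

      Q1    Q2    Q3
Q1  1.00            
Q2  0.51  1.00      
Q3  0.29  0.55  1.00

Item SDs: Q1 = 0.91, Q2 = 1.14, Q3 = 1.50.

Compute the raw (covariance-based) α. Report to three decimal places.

α = 0.690

Σσ²ᵢ = 0.91² + 1.14² + 1.50² = 4.3777
Covariances σ_ij = r_ij · s_i · s_j:
  σ(Q1,Q2) = 0.51 × 0.91 × 1.14 = 0.5291
  σ(Q1,Q3) = 0.29 × 0.91 × 1.50 = 0.3958
  σ(Q2,Q3) = 0.55 × 1.14 × 1.50 = 0.9405
σ²_T = Σσ²ᵢ + 2·Σσ_ij = 4.3777 + 2 × 1.8654 = 8.1085
α = (3/2)·(1 − 4.3777/8.1085) = 0.690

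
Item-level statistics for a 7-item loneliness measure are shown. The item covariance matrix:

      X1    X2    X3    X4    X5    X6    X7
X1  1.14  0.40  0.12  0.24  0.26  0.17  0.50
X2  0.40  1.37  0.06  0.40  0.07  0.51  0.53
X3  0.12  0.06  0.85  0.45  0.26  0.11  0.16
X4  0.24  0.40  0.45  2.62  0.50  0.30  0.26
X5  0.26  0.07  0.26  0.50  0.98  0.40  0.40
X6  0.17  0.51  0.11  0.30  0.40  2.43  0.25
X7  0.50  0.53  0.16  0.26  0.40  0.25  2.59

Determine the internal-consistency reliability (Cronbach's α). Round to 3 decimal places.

Σσ²ᵢ = 1.14 + 1.37 + 0.85 + 2.62 + 0.98 + 2.43 + 2.59 = 11.98
Sum of the distinct covariances = 6.35
σ²_total = 11.98 + 2 × 6.35 = 24.68
α = (k/(k−1))·(1 − Σσ²ᵢ/σ²_total) = (7/6)·(1 − 11.98/24.68) = 0.600

Cronbach's α = 0.600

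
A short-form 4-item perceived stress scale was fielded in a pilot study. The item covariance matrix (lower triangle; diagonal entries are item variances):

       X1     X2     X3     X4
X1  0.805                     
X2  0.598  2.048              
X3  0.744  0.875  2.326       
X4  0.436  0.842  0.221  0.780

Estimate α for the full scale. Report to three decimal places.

α = 0.740

ΣVar(i) = 0.805 + 2.048 + 2.326 + 0.780 = 5.959
Σ_{i<j} σ_ij = 3.716
σ²_T = 5.959 + 2 × 3.716 = 13.391
α = (k/(k−1))·(1 − ΣVar(i)/σ²_T) = (4/3)·(1 − 5.959/13.391) = 0.740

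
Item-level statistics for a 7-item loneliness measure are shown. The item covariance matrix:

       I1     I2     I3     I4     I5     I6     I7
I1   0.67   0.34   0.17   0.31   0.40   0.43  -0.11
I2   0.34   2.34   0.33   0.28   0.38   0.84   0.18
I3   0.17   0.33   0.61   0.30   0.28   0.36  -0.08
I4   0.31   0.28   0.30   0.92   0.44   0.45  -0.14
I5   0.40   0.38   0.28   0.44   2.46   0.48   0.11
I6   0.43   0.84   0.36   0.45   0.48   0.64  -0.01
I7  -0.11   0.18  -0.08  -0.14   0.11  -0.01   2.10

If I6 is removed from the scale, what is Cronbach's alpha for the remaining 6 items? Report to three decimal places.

Remaining items: I1, I2, I3, I4, I5, I7 (k = 6).
Σσ²ᵢ = 0.67 + 2.34 + 0.61 + 0.92 + 2.46 + 2.10 = 9.10
σ²_T = 9.10 + 2 × 3.19 = 15.48
α (item deleted) = (6/5)·(1 − 9.10/15.48) = 0.495

α = 0.495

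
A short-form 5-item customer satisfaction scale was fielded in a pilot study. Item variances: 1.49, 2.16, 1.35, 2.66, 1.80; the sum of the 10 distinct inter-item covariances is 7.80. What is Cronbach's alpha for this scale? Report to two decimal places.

sum of item variances = 1.49 + 2.16 + 1.35 + 2.66 + 1.80 = 9.46
Sum of distinct covariances = 7.80
total variance = sum of item variances + 2·Σcov = 9.46 + 2 × 7.80 = 25.06
α = (5/4)·(1 − 9.46/25.06) = 0.78

α = 0.78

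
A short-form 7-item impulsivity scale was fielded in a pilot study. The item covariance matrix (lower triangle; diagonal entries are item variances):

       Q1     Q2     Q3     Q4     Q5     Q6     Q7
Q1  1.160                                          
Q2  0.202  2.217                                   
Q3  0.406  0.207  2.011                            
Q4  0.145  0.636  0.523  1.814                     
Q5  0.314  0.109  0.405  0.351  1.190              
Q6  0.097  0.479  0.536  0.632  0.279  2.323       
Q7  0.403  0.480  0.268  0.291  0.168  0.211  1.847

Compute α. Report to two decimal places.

α = 0.62

ΣVar(i) = 1.160 + 2.217 + 2.011 + 1.814 + 1.190 + 2.323 + 1.847 = 12.562
Σ_{i<j} σ_ij = 7.142
σ²_T = 12.562 + 2 × 7.142 = 26.846
α = (k/(k−1))·(1 − ΣVar(i)/σ²_T) = (7/6)·(1 − 12.562/26.846) = 0.62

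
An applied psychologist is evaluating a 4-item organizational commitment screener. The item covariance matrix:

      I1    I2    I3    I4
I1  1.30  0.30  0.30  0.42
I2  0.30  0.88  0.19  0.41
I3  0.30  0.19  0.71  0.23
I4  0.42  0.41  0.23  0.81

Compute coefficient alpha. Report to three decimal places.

α = 0.667

Σσ²ᵢ = 1.30 + 0.88 + 0.71 + 0.81 = 3.70
Σ_{i<j} σ_ij = 1.85
total variance = 3.70 + 2 × 1.85 = 7.40
α = (k/(k−1))·(1 − Σσ²ᵢ/total variance) = (4/3)·(1 − 3.70/7.40) = 0.667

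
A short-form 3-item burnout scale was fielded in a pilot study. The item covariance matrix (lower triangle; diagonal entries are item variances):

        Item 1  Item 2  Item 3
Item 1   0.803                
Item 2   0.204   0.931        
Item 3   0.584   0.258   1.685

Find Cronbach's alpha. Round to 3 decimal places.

α = 0.569

sum of item variances = 0.803 + 0.931 + 1.685 = 3.419
Σ_{i<j} σ_ij = 1.046
total variance = 3.419 + 2 × 1.046 = 5.511
α = (k/(k−1))·(1 − sum of item variances/total variance) = (3/2)·(1 − 3.419/5.511) = 0.569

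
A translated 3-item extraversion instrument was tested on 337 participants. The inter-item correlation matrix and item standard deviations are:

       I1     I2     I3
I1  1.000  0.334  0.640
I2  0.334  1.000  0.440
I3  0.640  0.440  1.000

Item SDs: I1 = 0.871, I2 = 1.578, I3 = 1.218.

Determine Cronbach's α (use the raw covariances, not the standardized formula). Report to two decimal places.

Cronbach's α = 0.68

Σσ²ᵢ = 0.871² + 1.578² + 1.218² = 4.7322
Covariances σ_ij = r_ij · s_i · s_j:
  σ(I1,I2) = 0.334 × 0.871 × 1.578 = 0.4591
  σ(I1,I3) = 0.640 × 0.871 × 1.218 = 0.6790
  σ(I2,I3) = 0.440 × 1.578 × 1.218 = 0.8457
σ²_T = Σσ²ᵢ + 2·Σσ_ij = 4.7322 + 2 × 1.9838 = 8.6998
α = (3/2)·(1 − 4.7322/8.6998) = 0.68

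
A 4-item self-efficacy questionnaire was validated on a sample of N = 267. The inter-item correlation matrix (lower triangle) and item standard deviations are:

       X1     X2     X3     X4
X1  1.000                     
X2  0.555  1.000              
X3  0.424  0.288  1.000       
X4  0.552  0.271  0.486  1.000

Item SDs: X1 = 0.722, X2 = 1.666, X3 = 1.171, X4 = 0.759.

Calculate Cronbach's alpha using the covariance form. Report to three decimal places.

Σσ²ᵢ = 0.722² + 1.666² + 1.171² + 0.759² = 5.2442
Covariances σ_ij = r_ij · s_i · s_j:
  σ(X1,X2) = 0.555 × 0.722 × 1.666 = 0.6676
  σ(X1,X3) = 0.424 × 0.722 × 1.171 = 0.3585
  σ(X1,X4) = 0.552 × 0.722 × 0.759 = 0.3025
  σ(X2,X3) = 0.288 × 1.666 × 1.171 = 0.5619
  σ(X2,X4) = 0.271 × 1.666 × 0.759 = 0.3427
  σ(X3,X4) = 0.486 × 1.171 × 0.759 = 0.4320
σ²_T = Σσ²ᵢ + 2·Σσ_ij = 5.2442 + 2 × 2.6652 = 10.5746
α = (4/3)·(1 − 5.2442/10.5746) = 0.672

Cronbach's alpha = 0.672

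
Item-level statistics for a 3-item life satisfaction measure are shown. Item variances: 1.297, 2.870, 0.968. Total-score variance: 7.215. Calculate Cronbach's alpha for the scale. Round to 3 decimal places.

α = 0.432

Σσᵢ² = 1.297 + 2.870 + 0.968 = 5.135
α = (k/(k−1))·(1 − Σσᵢ²/total variance) = (3/2)·(1 − 5.135/7.215) = 0.432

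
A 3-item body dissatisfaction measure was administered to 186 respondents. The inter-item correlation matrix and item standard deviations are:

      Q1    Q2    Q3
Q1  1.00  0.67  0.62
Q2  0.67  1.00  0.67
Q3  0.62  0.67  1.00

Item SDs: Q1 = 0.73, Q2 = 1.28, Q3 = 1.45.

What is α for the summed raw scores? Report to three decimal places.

α = 0.813

Σσ²ᵢ = 0.73² + 1.28² + 1.45² = 4.2738
Covariances σ_ij = r_ij · s_i · s_j:
  σ(Q1,Q2) = 0.67 × 0.73 × 1.28 = 0.6260
  σ(Q1,Q3) = 0.62 × 0.73 × 1.45 = 0.6563
  σ(Q2,Q3) = 0.67 × 1.28 × 1.45 = 1.2435
σ²_T = Σσ²ᵢ + 2·Σσ_ij = 4.2738 + 2 × 2.5258 = 9.3254
α = (3/2)·(1 − 4.2738/9.3254) = 0.813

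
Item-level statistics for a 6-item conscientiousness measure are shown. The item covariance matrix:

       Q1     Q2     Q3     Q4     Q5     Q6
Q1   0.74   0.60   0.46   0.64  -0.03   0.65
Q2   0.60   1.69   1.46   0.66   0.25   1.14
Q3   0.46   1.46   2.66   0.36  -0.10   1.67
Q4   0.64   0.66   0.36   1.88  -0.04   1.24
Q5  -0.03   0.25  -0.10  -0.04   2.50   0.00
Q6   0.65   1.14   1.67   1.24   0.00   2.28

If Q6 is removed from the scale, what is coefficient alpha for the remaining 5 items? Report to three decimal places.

Remaining items: Q1, Q2, Q3, Q4, Q5 (k = 5).
Σσ²ᵢ = 0.74 + 1.69 + 2.66 + 1.88 + 2.50 = 9.47
σ²_total = 9.47 + 2 × 4.26 = 17.99
α (item deleted) = (5/4)·(1 − 9.47/17.99) = 0.592

α = 0.592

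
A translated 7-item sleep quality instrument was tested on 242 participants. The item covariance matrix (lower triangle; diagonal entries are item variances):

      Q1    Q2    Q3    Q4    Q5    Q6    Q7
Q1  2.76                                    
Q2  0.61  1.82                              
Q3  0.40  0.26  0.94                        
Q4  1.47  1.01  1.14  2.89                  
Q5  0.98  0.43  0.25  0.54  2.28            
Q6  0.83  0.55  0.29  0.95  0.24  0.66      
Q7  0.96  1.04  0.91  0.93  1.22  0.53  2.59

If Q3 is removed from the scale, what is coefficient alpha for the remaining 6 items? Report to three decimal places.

coefficient alpha = 0.785

Remaining items: Q1, Q2, Q4, Q5, Q6, Q7 (k = 6).
sum of item variances = 2.76 + 1.82 + 2.89 + 2.28 + 0.66 + 2.59 = 13.00
Var(T) = 13.00 + 2 × 12.29 = 37.58
α (item deleted) = (6/5)·(1 − 13.00/37.58) = 0.785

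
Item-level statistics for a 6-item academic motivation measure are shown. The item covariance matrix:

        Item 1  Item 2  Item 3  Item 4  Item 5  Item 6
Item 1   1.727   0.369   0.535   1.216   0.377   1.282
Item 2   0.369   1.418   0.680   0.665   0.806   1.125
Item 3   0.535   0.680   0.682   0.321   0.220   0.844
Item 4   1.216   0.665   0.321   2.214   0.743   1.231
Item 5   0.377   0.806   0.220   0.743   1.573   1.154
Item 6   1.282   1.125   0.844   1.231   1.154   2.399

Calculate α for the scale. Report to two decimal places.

ΣVar(i) = 1.727 + 1.418 + 0.682 + 2.214 + 1.573 + 2.399 = 10.013
Sum of off-diagonal covariances = 11.568
σ²_total = 10.013 + 2 × 11.568 = 33.149
α = (k/(k−1))·(1 − ΣVar(i)/σ²_total) = (6/5)·(1 − 10.013/33.149) = 0.84

α = 0.84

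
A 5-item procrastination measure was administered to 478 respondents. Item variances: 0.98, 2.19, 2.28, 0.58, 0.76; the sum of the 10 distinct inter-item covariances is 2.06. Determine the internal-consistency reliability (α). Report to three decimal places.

Σσᵢ² = 0.98 + 2.19 + 2.28 + 0.58 + 0.76 = 6.79
Sum of distinct covariances = 2.06
σ²_T = Σσᵢ² + 2·Σcov = 6.79 + 2 × 2.06 = 10.91
α = (5/4)·(1 − 6.79/10.91) = 0.472

α = 0.472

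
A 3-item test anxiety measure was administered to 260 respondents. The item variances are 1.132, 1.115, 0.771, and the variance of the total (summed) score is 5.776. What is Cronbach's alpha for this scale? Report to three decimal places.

sum of item variances = 1.132 + 1.115 + 0.771 = 3.018
α = (k/(k−1))·(1 − sum of item variances/total variance) = (3/2)·(1 − 3.018/5.776) = 0.716

Cronbach's alpha = 0.716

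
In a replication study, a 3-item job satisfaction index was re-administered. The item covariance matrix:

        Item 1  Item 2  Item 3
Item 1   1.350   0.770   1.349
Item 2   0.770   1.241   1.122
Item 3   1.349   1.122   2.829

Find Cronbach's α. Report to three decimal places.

Cronbach's α = 0.817

Σσᵢ² = 1.350 + 1.241 + 2.829 = 5.420
Sum of off-diagonal covariances = 3.241
Var(T) = 5.420 + 2 × 3.241 = 11.902
α = (k/(k−1))·(1 − Σσᵢ²/Var(T)) = (3/2)·(1 − 5.420/11.902) = 0.817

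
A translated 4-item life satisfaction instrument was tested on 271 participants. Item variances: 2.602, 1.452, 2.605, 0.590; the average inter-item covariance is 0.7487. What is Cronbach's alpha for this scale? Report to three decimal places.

Cronbach's alpha = 0.738

Σσ²ᵢ = 2.602 + 1.452 + 2.605 + 0.590 = 7.249
Sum of the 6 distinct covariances = 6 × 0.7487 = 4.4922
σ²_total = Σσ²ᵢ + 2·Σcov = 7.249 + 2 × 4.4922 = 16.2334
α = (4/3)·(1 − 7.249/16.2334) = 0.738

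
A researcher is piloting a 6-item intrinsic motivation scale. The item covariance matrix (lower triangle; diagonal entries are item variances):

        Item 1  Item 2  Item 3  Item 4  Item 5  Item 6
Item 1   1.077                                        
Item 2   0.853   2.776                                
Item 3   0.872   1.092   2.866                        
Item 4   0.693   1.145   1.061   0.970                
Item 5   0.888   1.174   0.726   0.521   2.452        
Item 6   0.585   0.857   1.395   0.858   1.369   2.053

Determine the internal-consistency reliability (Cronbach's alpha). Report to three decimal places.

α = 0.838

ΣVar(i) = 1.077 + 2.776 + 2.866 + 0.970 + 2.452 + 2.053 = 12.194
Sum of off-diagonal covariances = 14.089
Var(T) = 12.194 + 2 × 14.089 = 40.372
α = (k/(k−1))·(1 − ΣVar(i)/Var(T)) = (6/5)·(1 − 12.194/40.372) = 0.838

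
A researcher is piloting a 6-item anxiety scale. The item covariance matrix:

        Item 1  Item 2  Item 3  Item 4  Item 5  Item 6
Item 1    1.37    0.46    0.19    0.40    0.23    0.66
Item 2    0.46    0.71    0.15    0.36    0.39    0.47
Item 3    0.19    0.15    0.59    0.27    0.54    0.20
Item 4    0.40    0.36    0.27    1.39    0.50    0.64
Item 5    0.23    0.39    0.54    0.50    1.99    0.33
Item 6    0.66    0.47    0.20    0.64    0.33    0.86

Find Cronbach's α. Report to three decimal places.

Cronbach's α = 0.752

Σσᵢ² = 1.37 + 0.71 + 0.59 + 1.39 + 1.99 + 0.86 = 6.91
Σ_{i<j} σ_ij = 5.79
Var(T) = 6.91 + 2 × 5.79 = 18.49
α = (k/(k−1))·(1 − Σσᵢ²/Var(T)) = (6/5)·(1 − 6.91/18.49) = 0.752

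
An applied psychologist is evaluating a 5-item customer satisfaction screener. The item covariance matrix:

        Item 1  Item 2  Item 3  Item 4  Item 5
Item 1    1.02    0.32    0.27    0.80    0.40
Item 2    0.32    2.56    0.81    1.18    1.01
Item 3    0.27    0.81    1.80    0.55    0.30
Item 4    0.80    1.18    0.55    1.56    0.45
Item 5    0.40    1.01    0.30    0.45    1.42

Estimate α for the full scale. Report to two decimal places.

α = 0.74

Σσ²ᵢ = 1.02 + 2.56 + 1.80 + 1.56 + 1.42 = 8.36
Sum of off-diagonal covariances = 6.09
total variance = 8.36 + 2 × 6.09 = 20.54
α = (k/(k−1))·(1 − Σσ²ᵢ/total variance) = (5/4)·(1 − 8.36/20.54) = 0.74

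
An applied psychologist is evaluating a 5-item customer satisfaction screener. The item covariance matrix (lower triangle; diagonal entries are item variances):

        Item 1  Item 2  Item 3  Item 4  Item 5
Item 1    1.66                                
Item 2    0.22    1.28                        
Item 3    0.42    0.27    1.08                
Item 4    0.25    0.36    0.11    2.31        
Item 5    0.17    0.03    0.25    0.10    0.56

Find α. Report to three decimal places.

α = 0.484

ΣVar(i) = 1.66 + 1.28 + 1.08 + 2.31 + 0.56 = 6.89
Sum of the distinct covariances = 2.18
total variance = 6.89 + 2 × 2.18 = 11.25
α = (k/(k−1))·(1 − ΣVar(i)/total variance) = (5/4)·(1 − 6.89/11.25) = 0.484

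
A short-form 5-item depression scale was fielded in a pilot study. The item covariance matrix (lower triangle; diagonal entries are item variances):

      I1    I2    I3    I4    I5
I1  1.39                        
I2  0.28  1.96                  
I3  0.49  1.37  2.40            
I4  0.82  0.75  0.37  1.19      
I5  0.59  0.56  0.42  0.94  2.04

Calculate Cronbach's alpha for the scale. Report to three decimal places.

sum of item variances = 1.39 + 1.96 + 2.40 + 1.19 + 2.04 = 8.98
Sum of off-diagonal covariances = 6.59
σ²_T = 8.98 + 2 × 6.59 = 22.16
α = (k/(k−1))·(1 − sum of item variances/σ²_T) = (5/4)·(1 − 8.98/22.16) = 0.743

Cronbach's alpha = 0.743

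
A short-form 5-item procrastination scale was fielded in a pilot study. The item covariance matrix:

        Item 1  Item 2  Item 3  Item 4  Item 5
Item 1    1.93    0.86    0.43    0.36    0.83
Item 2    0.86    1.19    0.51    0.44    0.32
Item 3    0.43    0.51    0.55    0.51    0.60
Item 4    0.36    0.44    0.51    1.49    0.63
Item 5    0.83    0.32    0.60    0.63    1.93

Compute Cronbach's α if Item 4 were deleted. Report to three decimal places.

Remaining items: Item 1, Item 2, Item 3, Item 5 (k = 4).
Σσᵢ² = 1.93 + 1.19 + 0.55 + 1.93 = 5.60
total variance = 5.60 + 2 × 3.55 = 12.70
α (item deleted) = (4/3)·(1 − 5.60/12.70) = 0.745

α = 0.745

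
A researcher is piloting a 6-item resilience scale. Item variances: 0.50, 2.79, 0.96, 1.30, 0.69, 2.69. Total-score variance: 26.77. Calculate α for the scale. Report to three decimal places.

α = 0.800

Σσᵢ² = 0.50 + 2.79 + 0.96 + 1.30 + 0.69 + 2.69 = 8.93
α = (k/(k−1))·(1 − Σσᵢ²/σ²_total) = (6/5)·(1 − 8.93/26.77) = 0.800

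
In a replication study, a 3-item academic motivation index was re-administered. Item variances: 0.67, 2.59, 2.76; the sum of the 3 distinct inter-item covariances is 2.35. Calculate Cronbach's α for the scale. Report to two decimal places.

Cronbach's α = 0.66

Σσᵢ² = 0.67 + 2.59 + 2.76 = 6.02
Sum of distinct covariances = 2.35
total variance = Σσᵢ² + 2·Σcov = 6.02 + 2 × 2.35 = 10.72
α = (3/2)·(1 − 6.02/10.72) = 0.66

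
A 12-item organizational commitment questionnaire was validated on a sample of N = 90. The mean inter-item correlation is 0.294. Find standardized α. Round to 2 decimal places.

α = 0.83

Standardized α = k·r̄ / (1 + (k−1)·r̄) = 12 × 0.294 / (1 + 11 × 0.294)
  = 3.5280 / 4.2340 = 0.83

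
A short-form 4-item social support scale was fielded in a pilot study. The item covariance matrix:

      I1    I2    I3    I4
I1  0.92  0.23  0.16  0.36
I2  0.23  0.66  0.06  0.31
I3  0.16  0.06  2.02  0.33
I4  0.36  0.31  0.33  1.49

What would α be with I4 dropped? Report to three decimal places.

α = 0.300

Remaining items: I1, I2, I3 (k = 3).
ΣVar(i) = 0.92 + 0.66 + 2.02 = 3.60
σ²_T = 3.60 + 2 × 0.45 = 4.50
α (item deleted) = (3/2)·(1 − 3.60/4.50) = 0.300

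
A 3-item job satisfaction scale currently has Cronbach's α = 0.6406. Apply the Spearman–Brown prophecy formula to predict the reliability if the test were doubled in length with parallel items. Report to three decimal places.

Length factor m = 2
α' = m·α / (1 + (m−1)·α)
   = 2 × 0.6406 / (1 + (2 − 1) × 0.6406)
   = 1.2812 / 1.6406 = 0.781

predicted reliability = 0.781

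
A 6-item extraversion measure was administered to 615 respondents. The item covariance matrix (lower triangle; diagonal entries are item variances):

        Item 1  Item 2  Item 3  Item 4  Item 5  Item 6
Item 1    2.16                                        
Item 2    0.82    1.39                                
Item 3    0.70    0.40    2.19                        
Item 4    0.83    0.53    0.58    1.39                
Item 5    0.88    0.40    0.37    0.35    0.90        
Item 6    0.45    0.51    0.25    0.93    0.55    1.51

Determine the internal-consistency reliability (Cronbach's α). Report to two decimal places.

Σσᵢ² = 2.16 + 1.39 + 2.19 + 1.39 + 0.90 + 1.51 = 9.54
Sum of off-diagonal covariances = 8.55
total variance = 9.54 + 2 × 8.55 = 26.64
α = (k/(k−1))·(1 − Σσᵢ²/total variance) = (6/5)·(1 − 9.54/26.64) = 0.77

α = 0.77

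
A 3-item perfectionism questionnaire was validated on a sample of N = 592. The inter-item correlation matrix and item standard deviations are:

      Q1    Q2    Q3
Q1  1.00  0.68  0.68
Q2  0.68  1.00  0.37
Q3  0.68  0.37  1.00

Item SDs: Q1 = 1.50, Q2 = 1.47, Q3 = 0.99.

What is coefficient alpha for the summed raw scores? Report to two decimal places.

α = 0.80

Σσ²ᵢ = 1.50² + 1.47² + 0.99² = 5.3910
Covariances σ_ij = r_ij · s_i · s_j:
  σ(Q1,Q2) = 0.68 × 1.50 × 1.47 = 1.4994
  σ(Q1,Q3) = 0.68 × 1.50 × 0.99 = 1.0098
  σ(Q2,Q3) = 0.37 × 1.47 × 0.99 = 0.5385
σ²_T = Σσ²ᵢ + 2·Σσ_ij = 5.3910 + 2 × 3.0477 = 11.4864
α = (3/2)·(1 − 5.3910/11.4864) = 0.80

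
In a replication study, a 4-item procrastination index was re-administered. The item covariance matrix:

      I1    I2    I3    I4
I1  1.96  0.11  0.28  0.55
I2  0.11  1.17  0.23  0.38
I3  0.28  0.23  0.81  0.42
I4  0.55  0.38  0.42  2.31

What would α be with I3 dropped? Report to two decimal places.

α = 0.41

Remaining items: I1, I2, I4 (k = 3).
ΣVar(i) = 1.96 + 1.17 + 2.31 = 5.44
total variance = 5.44 + 2 × 1.04 = 7.52
α (item deleted) = (3/2)·(1 − 5.44/7.52) = 0.41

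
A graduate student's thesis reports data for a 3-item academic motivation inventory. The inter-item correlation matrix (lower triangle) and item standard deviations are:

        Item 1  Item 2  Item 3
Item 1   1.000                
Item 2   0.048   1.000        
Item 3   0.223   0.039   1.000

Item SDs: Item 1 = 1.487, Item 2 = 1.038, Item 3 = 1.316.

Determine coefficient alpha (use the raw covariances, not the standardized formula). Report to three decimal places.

Σσ²ᵢ = 1.487² + 1.038² + 1.316² = 5.0205
Covariances σ_ij = r_ij · s_i · s_j:
  σ(Item 1,Item 2) = 0.048 × 1.487 × 1.038 = 0.0741
  σ(Item 1,Item 3) = 0.223 × 1.487 × 1.316 = 0.4364
  σ(Item 2,Item 3) = 0.039 × 1.038 × 1.316 = 0.0533
σ²_T = Σσ²ᵢ + 2·Σσ_ij = 5.0205 + 2 × 0.5638 = 6.1481
α = (3/2)·(1 − 5.0205/6.1481) = 0.275

α = 0.275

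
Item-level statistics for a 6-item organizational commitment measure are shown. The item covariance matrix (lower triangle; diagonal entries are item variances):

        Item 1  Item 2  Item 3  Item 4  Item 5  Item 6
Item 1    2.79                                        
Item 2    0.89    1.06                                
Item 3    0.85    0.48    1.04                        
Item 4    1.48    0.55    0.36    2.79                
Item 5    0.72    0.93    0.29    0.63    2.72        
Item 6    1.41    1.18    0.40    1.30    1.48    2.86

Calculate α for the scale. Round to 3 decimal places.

sum of item variances = 2.79 + 1.06 + 1.04 + 2.79 + 2.72 + 2.86 = 13.26
Sum of the distinct covariances = 12.95
σ²_total = 13.26 + 2 × 12.95 = 39.16
α = (k/(k−1))·(1 − sum of item variances/σ²_total) = (6/5)·(1 − 13.26/39.16) = 0.794

α = 0.794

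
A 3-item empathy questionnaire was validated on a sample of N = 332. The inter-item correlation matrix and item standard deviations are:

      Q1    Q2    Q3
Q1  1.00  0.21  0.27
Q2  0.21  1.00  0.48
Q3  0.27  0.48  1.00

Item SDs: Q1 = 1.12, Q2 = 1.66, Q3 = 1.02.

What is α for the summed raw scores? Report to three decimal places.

Σσ²ᵢ = 1.12² + 1.66² + 1.02² = 5.0504
Covariances σ_ij = r_ij · s_i · s_j:
  σ(Q1,Q2) = 0.21 × 1.12 × 1.66 = 0.3904
  σ(Q1,Q3) = 0.27 × 1.12 × 1.02 = 0.3084
  σ(Q2,Q3) = 0.48 × 1.66 × 1.02 = 0.8127
σ²_T = Σσ²ᵢ + 2·Σσ_ij = 5.0504 + 2 × 1.5115 = 8.0734
α = (3/2)·(1 − 5.0504/8.0734) = 0.562

α = 0.562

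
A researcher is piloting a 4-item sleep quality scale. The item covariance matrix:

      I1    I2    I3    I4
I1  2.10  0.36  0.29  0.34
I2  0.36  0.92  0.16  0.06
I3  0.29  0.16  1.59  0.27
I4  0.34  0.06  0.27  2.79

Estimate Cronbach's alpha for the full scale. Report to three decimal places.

Cronbach's alpha = 0.381

Σσ²ᵢ = 2.10 + 0.92 + 1.59 + 2.79 = 7.40
Sum of the distinct covariances = 1.48
σ²_T = 7.40 + 2 × 1.48 = 10.36
α = (k/(k−1))·(1 − Σσ²ᵢ/σ²_T) = (4/3)·(1 − 7.40/10.36) = 0.381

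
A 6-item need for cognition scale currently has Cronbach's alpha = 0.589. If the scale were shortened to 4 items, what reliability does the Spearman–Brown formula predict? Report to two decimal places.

Length factor m = 4/6 = 0.6667
α' = m·α / (1 − (1−m)·α)
   = 4/6 × 0.589 / (1 − (1 − 4/6) × 0.589)
   = 0.3927 / 0.8037 = 0.49

predicted reliability = 0.49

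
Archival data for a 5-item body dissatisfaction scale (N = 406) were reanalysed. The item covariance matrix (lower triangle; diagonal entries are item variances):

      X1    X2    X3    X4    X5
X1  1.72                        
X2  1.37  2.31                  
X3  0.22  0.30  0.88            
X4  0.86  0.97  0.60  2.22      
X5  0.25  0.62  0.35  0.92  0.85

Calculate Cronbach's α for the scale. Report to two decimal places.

ΣVar(i) = 1.72 + 2.31 + 0.88 + 2.22 + 0.85 = 7.98
Σ_{i<j} σ_ij = 6.46
Var(T) = 7.98 + 2 × 6.46 = 20.90
α = (k/(k−1))·(1 − ΣVar(i)/Var(T)) = (5/4)·(1 − 7.98/20.90) = 0.77

α = 0.77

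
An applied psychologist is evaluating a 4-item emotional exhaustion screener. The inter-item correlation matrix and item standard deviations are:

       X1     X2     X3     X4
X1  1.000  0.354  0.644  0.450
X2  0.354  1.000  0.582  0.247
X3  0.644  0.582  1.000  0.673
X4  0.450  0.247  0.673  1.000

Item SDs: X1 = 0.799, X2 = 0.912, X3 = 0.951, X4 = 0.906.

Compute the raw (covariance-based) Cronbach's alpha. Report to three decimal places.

Σσ²ᵢ = 0.799² + 0.912² + 0.951² + 0.906² = 3.1954
Covariances σ_ij = r_ij · s_i · s_j:
  σ(X1,X2) = 0.354 × 0.799 × 0.912 = 0.2580
  σ(X1,X3) = 0.644 × 0.799 × 0.951 = 0.4893
  σ(X1,X4) = 0.450 × 0.799 × 0.906 = 0.3258
  σ(X2,X3) = 0.582 × 0.912 × 0.951 = 0.5048
  σ(X2,X4) = 0.247 × 0.912 × 0.906 = 0.2041
  σ(X3,X4) = 0.673 × 0.951 × 0.906 = 0.5799
σ²_T = Σσ²ᵢ + 2·Σσ_ij = 3.1954 + 2 × 2.3619 = 7.9192
α = (4/3)·(1 − 3.1954/7.9192) = 0.795

Cronbach's alpha = 0.795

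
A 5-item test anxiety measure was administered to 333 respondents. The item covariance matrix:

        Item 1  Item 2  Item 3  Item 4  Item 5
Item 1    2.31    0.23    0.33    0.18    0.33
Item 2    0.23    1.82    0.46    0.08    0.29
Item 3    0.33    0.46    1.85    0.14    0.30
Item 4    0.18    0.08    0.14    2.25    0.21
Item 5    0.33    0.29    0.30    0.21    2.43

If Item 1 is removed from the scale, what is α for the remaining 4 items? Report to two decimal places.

Remaining items: Item 2, Item 3, Item 4, Item 5 (k = 4).
sum of item variances = 1.82 + 1.85 + 2.25 + 2.43 = 8.35
σ²_total = 8.35 + 2 × 1.48 = 11.31
α (item deleted) = (4/3)·(1 − 8.35/11.31) = 0.35

α = 0.35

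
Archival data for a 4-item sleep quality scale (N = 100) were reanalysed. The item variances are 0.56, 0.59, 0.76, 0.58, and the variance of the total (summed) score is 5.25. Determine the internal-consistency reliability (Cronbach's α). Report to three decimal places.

sum of item variances = 0.56 + 0.59 + 0.76 + 0.58 = 2.49
α = (k/(k−1))·(1 − sum of item variances/total variance) = (4/3)·(1 − 2.49/5.25) = 0.701

Cronbach's α = 0.701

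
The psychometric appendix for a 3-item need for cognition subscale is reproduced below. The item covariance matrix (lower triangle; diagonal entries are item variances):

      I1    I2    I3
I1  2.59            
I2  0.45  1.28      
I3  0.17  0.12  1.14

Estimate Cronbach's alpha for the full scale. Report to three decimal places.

Σσ²ᵢ = 2.59 + 1.28 + 1.14 = 5.01
Σ_{i<j} σ_ij = 0.74
σ²_total = 5.01 + 2 × 0.74 = 6.49
α = (k/(k−1))·(1 − Σσ²ᵢ/σ²_total) = (3/2)·(1 − 5.01/6.49) = 0.342

α = 0.342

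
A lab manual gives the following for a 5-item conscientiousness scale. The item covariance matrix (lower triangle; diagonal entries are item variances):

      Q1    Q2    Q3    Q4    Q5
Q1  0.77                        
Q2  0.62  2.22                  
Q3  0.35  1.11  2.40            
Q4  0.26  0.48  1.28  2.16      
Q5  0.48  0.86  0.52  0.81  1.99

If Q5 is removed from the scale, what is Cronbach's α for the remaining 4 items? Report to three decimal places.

Remaining items: Q1, Q2, Q3, Q4 (k = 4).
ΣVar(i) = 0.77 + 2.22 + 2.40 + 2.16 = 7.55
Var(T) = 7.55 + 2 × 4.10 = 15.75
α (item deleted) = (4/3)·(1 − 7.55/15.75) = 0.694

Cronbach's α = 0.694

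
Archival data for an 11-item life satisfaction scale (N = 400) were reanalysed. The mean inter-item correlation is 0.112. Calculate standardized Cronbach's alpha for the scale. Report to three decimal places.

Standardized α = k·r̄ / (1 + (k−1)·r̄) = 11 × 0.112 / (1 + 10 × 0.112)
  = 1.2320 / 2.1200 = 0.581

α = 0.581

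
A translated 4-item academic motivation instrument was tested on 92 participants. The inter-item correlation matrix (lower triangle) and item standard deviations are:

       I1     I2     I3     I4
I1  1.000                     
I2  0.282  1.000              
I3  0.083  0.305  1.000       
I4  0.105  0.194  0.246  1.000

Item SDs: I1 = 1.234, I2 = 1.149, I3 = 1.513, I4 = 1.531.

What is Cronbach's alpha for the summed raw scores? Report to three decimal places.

α = 0.493

Σσ²ᵢ = 1.234² + 1.149² + 1.513² + 1.531² = 7.4761
Covariances σ_ij = r_ij · s_i · s_j:
  σ(I1,I2) = 0.282 × 1.234 × 1.149 = 0.3998
  σ(I1,I3) = 0.083 × 1.234 × 1.513 = 0.1550
  σ(I1,I4) = 0.105 × 1.234 × 1.531 = 0.1984
  σ(I2,I3) = 0.305 × 1.149 × 1.513 = 0.5302
  σ(I2,I4) = 0.194 × 1.149 × 1.531 = 0.3413
  σ(I3,I4) = 0.246 × 1.513 × 1.531 = 0.5698
σ²_T = Σσ²ᵢ + 2·Σσ_ij = 7.4761 + 2 × 2.1945 = 11.8651
α = (4/3)·(1 − 7.4761/11.8651) = 0.493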